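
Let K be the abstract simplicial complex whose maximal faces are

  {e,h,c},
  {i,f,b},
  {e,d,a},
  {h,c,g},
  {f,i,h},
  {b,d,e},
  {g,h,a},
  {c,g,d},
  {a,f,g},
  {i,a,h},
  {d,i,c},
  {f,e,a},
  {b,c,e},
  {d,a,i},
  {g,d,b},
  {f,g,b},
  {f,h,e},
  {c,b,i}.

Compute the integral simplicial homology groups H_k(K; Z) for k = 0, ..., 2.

H_0 = Z,  H_1 = Z × Z/2,  H_2 = 0.

Order the vertices as a < b < c < d < e < f < g < h < i. Listing each simplex with vertices in this order, K has dimension 2 with simplices:

  0-simplices (9): a, b, c, d, e, f, g, h, i
  1-simplices (27): ad, ae, af, ag, ah, ai, bc, bd, be, bf, bg, bi, cd, ce, cg, ch, ci, de, dg, di, ef, eh, fg, fh, fi, gh, hi
  2-simplices (18): ade, adi, aef, afg, agh, ahi, bce, bci, bde, bdg, bfg, bfi, cdg, cdi, ceh, cgh, efh, fhi

giving chain groups C_0 ≅ Z^9, C_1 ≅ Z^27, C_2 ≅ Z^18.

Boundary ∂_1: C_1 → C_0 sends each edge [p,q] (with p < q) to q − p. For instance
  ∂bi = i − b.
The resulting 9×27 matrix has rank 8, and its Smith normal form has invariant factors (1,1,1,1,1,1,1,1).

Boundary ∂_2: C_2 → C_1 maps a triangle to the signed sum of its edges. For instance
  ∂agh = gh − ah + ag,
  ∂bfi = fi − bi + bf.
The 27×18 boundary matrix has rank 18 and Smith normal form diag(1,1,1,1,1,1,1,1,1,1,1,1,1,1,1,1,1,2).

Computing H_k = (kernel of ∂_k) / (image of ∂_{k+1}):

  H_0: rank C_0 − rank ∂_1 = 9 − 8 = 1, and the invariant factors of ∂_1 are all 1, so H_0 ≅ Z.
  H_1: rank ker ∂_1 − rank ∂_2 = (27 − 8) − 18 = 1, and ∂_2 has invariant factor 2 > 1, so H_1 ≅ Z × Z/2.
  H_2: rank ker ∂_2 − rank ∂_3 = (18 − 18) − 0 = 0, and there is no ∂_3, so H_2 ≅ 0.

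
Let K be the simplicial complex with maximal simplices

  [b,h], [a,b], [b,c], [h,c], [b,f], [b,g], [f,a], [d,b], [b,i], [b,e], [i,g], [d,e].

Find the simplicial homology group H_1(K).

Take the total order a < b < c < d < e < f < g < h < i on the vertex set. Then K (dimension 1) consists of the simplices:

  0-simplices (9): a, b, c, d, e, f, g, h, i
  1-simplices (12): ab, af, bc, bd, be, bf, bg, bh, bi, ch, de, gi

Hence C_0 ≅ Z^9, C_1 ≅ Z^12.

Boundary ∂_1: C_1 → C_0 is given by ∂[p,q] = [q] − [p]. For instance
  ∂ab = b − a.
The 9×12 boundary matrix has rank 8 and Smith normal form diag(1,1,1,1,1,1,1,1).

Computing H_k = (kernel of ∂_k) / (image of ∂_{k+1}):

  H_1: rank ker ∂_1 − rank ∂_2 = (12 − 8) − 0 = 4, and there is no ∂_2, so H_1 = Z^4.

H_1 = Z^4.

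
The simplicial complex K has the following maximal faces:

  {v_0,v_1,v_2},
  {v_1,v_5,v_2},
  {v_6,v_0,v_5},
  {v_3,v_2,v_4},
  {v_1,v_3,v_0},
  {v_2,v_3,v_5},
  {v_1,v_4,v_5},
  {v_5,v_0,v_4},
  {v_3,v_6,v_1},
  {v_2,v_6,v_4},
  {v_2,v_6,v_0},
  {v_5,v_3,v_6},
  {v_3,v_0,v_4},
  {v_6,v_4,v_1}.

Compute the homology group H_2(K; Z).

Take the total order v_0 < v_1 < v_2 < v_3 < v_4 < v_5 < v_6 on the vertex set. Then K (dimension 2) consists of the simplices:

  0-simplices (7): [v_0], [v_1], [v_2], [v_3], [v_4], [v_5], [v_6]
  1-simplices (21): (21 of them)
  2-simplices (14): (14 of them)

Hence C_0 ≅ Z^7, C_1 ≅ Z^21, C_2 ≅ Z^14.

Boundary ∂_1: C_1 → C_0 sends each edge [p,q] (with p < q) to q − p. For instance
  ∂[v_0,v_2] = [v_2] − [v_0].
This gives a 7×21 integer matrix of rank 6; reducing to Smith normal form yields diagonal entries (1,1,1,1,1,1).

The boundary map ∂_2: C_2 → C_1 acts by ∂[p,q,r] = [q,r] − [p,r] + [p,q]. For instance
  ∂[v_1,v_2,v_5] = [v_2,v_5] − [v_1,v_5] + [v_1,v_2],
  ∂[v_1,v_3,v_6] = [v_3,v_6] − [v_1,v_6] + [v_1,v_3].
The resulting 21×14 matrix has rank 13, and its Smith normal form has invariant factors (1,1,1,1,1,1,1,1,1,1,1,1,1).

Computing H_k = (kernel of ∂_k) / (image of ∂_{k+1}):

  H_2: rank ker ∂_2 − rank ∂_3 = (14 − 13) − 0 = 1, and there is no ∂_3, so H_2 ≅ Z.

(K is a triangulation of the torus T^2.)

H_2 ≅ Z.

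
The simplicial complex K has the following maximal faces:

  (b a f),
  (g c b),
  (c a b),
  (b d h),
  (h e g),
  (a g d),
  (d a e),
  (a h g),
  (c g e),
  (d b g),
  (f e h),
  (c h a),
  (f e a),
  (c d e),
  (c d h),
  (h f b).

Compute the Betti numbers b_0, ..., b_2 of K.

b_0 = 1, b_1 = 2, b_2 = 1.

Fix the vertex order a < b < c < d < e < f < g < h and write every simplex with vertices in increasing order. Then dim K = 2 and the simplices of K are:

  0-simplices (8): a, b, c, d, e, f, g, h
  1-simplices (24): ab, ac, ad, ae, af, ag, ah, bc, bd, bf, bg, bh, cd, ce, cg, ch, de, dg, dh, ef, eg, eh, fh, gh
  2-simplices (16): abc, abf, ach, ade, adg, aef, agh, bcg, bdg, bdh, bfh, cde, cdh, ceg, efh, egh

so the chain groups are C_0 ≅ Z^8, C_1 ≅ Z^24, C_2 ≅ Z^16.

The boundary map ∂_1: C_1 → C_0 sends each edge [p,q] (with p < q) to q − p.
As a 8×24 matrix over Z this has rank 7, with invariant factors (1,1,1,1,1,1,1).

Boundary ∂_2: C_2 → C_1 maps a triangle to the signed sum of its edges. For instance
  ∂abc = bc − ac + ab,
  ∂bcg = cg − bg + bc.
As a 24×16 matrix over Z this has rank 15, with invariant factors (1,1,1,1,1,1,1,1,1,1,1,1,1,1,1).

Computing H_k = (kernel of ∂_k) / (image of ∂_{k+1}):

  H_0: rank C_0 − rank ∂_1 = 8 − 7 = 1, and the invariant factors of ∂_1 are all 1, so H_0 ≅ Z.
  H_1: rank ker ∂_1 − rank ∂_2 = (24 − 7) − 15 = 2, and the invariant factors of ∂_2 are all 1, so H_1 ≅ Z^2.
  H_2: rank ker ∂_2 − rank ∂_3 = (16 − 15) − 0 = 1, and there is no ∂_3, so H_2 ≅ Z.

(K is a triangulation of the torus T^2.)

Hence the Betti numbers are b_0 = 1, b_1 = 2, b_2 = 1.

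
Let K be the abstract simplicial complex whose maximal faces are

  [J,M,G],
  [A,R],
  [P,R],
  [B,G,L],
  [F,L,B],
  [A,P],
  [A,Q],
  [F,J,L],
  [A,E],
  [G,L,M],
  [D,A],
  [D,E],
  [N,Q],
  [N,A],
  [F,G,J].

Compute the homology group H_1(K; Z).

H_1 = Z^4.

We work with the vertex ordering A < B < D < E < F < G < J < L < M < N < P < Q < R. The simplices of K, each written with vertices in increasing order, are:

  0-simplices (13): A, B, D, E, F, G, J, L, M, N, P, Q, R
  1-simplices (21): AD, AE, AN, AP, AQ, AR, BF, BG, BL, DE, FG, FJ, FL, GJ, GL, GM, JL, JM, LM, NQ, PR
  2-simplices (6): BFL, BGL, FGJ, FJL, GJM, GLM

giving chain groups C_0 ≅ Z^13, C_1 ≅ Z^21, C_2 ≅ Z^6.

The boundary map ∂_1: C_1 → C_0 sends each edge [p,q] (with p < q) to q − p. For instance
  ∂FL = L − F.
The resulting 13×21 matrix has rank 11, and its Smith normal form has invariant factors (1,1,1,1,1,1,1,1,1,1,1).

Boundary ∂_2: C_2 → C_1 acts by ∂[p,q,r] = [q,r] − [p,r] + [p,q]. For instance
  ∂BGL = GL − BL + BG,
  ∂GJM = JM − GM + GJ.
This gives a 21×6 integer matrix of rank 6; reducing to Smith normal form yields diagonal entries (1,1,1,1,1,1).

From H_k ≅ ker(∂_k) / im(∂_{k+1}) we obtain:

  H_1: rank ker ∂_1 − rank ∂_2 = (21 − 11) − 6 = 4, and the invariant factors of ∂_2 are all 1, so H_1 ≅ Z^4.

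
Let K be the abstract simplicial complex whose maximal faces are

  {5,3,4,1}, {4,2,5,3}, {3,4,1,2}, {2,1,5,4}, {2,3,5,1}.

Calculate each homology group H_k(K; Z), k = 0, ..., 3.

H_0 = Z,  H_1 = 0,  H_2 = 0,  H_3 = Z.

K has 5 vertices, 10 edges, 10 triangles, 5 3-simplices.
rank ∂_0 = 0, rank ∂_1 = 4 ⇒ b_0 = 5 − 0 − 4 = 1; all invariant factors of ∂_1 are 1 so no torsion. So H_0 ≅ Z.
rank ∂_1 = 4, rank ∂_2 = 6 ⇒ b_1 = 10 − 4 − 6 = 0; all invariant factors of ∂_2 are 1 so no torsion. So H_1 ≅ 0.
rank ∂_2 = 6, rank ∂_3 = 4 ⇒ b_2 = 10 − 6 − 4 = 0; all invariant factors of ∂_3 are 1 so no torsion. So H_2 ≅ 0.
rank ∂_3 = 4, rank ∂_4 = 0 ⇒ b_3 = 5 − 4 − 0 = 1. So H_3 ≅ Z.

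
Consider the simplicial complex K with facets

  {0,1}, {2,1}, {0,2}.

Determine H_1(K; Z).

Fix the vertex order 0 < 1 < 2 and write every simplex with vertices in increasing order. Then dim K = 1 and the simplices of K are:

  0-simplices (3): [0], [1], [2]
  1-simplices (3): [0,1], [0,2], [1,2]

giving chain groups C_0 ≅ Z^3, C_1 ≅ Z^3.

Boundary ∂_1: C_1 → C_0 maps an edge to its endpoints' difference, ∂[p,q] = q − p. For instance
  ∂[0,1] = [1] − [0].
This gives a 3×3 integer matrix of rank 2; reducing to Smith normal form yields diagonal entries (1,1).

Computing H_k = (kernel of ∂_k) / (image of ∂_{k+1}):

  H_1: rank ker ∂_1 − rank ∂_2 = (3 − 2) − 0 = 1, and there is no ∂_2, so H_1 ≅ Z.

H_1 = Z.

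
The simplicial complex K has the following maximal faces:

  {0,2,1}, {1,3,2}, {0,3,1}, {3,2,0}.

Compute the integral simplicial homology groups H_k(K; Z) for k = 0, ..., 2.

Fix the vertex order 0 < 1 < 2 < 3 and write every simplex with vertices in increasing order. Then dim K = 2 and the simplices of K are:

  0-simplices (4): [0], [1], [2], [3]
  1-simplices (6): [0,1], [0,2], [0,3], [1,2], [1,3], [2,3]
  2-simplices (4): [0,1,2], [0,1,3], [0,2,3], [1,2,3]

Hence C_0 ≅ Z^4, C_1 ≅ Z^6, C_2 ≅ Z^4.

∂_1: C_1 → C_0 maps an edge to its endpoints' difference, ∂[p,q] = q − p.
This gives a 4×6 integer matrix of rank 3; reducing to Smith normal form yields diagonal entries (1,1,1).

∂_2: C_2 → C_1 maps a triangle to the signed sum of its edges. For instance
  ∂[0,1,2] = [1,2] − [0,2] + [0,1],
  ∂[0,1,3] = [1,3] − [0,3] + [0,1].
The 6×4 boundary matrix has rank 3 and Smith normal form diag(1,1,1).

Now H_k = ker ∂_k / im ∂_{k+1}, so:

  H_0: rank C_0 − rank ∂_1 = 4 − 3 = 1, and the invariant factors of ∂_1 are all 1, so H_0 = Z.
  H_1: rank ker ∂_1 − rank ∂_2 = (6 − 3) − 3 = 0, and the invariant factors of ∂_2 are all 1, so H_1 = 0.
  H_2: rank ker ∂_2 − rank ∂_3 = (4 − 3) − 0 = 1, and there is no ∂_3, so H_2 = Z.

(K is a triangulation of the 2-sphere S^2.)

H_0 ≅ Z,  H_1 = 0,  H_2 ≅ Z.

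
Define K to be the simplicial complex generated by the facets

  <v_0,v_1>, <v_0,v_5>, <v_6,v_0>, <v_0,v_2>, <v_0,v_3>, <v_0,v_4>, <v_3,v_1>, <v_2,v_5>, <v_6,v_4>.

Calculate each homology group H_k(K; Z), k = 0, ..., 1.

Order the vertices as v_0 < v_1 < v_2 < v_3 < v_4 < v_5 < v_6. Listing each simplex with vertices in this order, K has dimension 1 with simplices:

  0-simplices (7): [v_0], [v_1], [v_2], [v_3], [v_4], [v_5], [v_6]
  1-simplices (9): [v_0,v_1], [v_0,v_2], [v_0,v_3], [v_0,v_4], [v_0,v_5], [v_0,v_6], [v_1,v_3], [v_2,v_5], [v_4,v_6]

giving chain groups C_0 ≅ Z^7, C_1 ≅ Z^9.

Boundary ∂_1: C_1 → C_0 is given by ∂[p,q] = [q] − [p].
This gives a 7×9 integer matrix of rank 6; reducing to Smith normal form yields diagonal entries (1,1,1,1,1,1).

From H_k ≅ ker(∂_k) / im(∂_{k+1}) we obtain:

  H_0: rank C_0 − rank ∂_1 = 7 − 6 = 1, and the invariant factors of ∂_1 are all 1, so H_0 ≅ Z.
  H_1: rank ker ∂_1 − rank ∂_2 = (9 − 6) − 0 = 3, and there is no ∂_2, so H_1 ≅ Z^3.

(K is a triangulation of a wedge of 3 circles.)

H_0 ≅ Z,  H_1 ≅ Z^3.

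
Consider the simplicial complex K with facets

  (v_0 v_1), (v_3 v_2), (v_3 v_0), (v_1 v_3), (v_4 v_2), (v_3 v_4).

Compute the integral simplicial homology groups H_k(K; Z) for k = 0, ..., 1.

H_0 = Z,  H_1 = Z^2.

K has 5 vertices, 6 edges.
rank ∂_0 = 0, rank ∂_1 = 4 ⇒ b_0 = 5 − 0 − 4 = 1; all invariant factors of ∂_1 are 1 so no torsion. So H_0 ≅ Z.
rank ∂_1 = 4, rank ∂_2 = 0 ⇒ b_1 = 6 − 4 − 0 = 2. So H_1 ≅ Z^2.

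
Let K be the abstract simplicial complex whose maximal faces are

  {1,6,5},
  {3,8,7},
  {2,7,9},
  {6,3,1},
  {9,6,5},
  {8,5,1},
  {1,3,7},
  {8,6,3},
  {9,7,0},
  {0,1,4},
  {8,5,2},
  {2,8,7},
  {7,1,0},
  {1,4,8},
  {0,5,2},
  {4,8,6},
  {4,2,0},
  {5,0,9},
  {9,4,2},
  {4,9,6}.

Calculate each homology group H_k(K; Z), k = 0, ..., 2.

H_0 = Z,  H_1 = Z ⊕ Z/2,  H_2 = 0.

Take the total order 0 < 1 < 2 < 3 < 4 < 5 < 6 < 7 < 8 < 9 on the vertex set. Then K (dimension 2) consists of the simplices:

  0-simplices (10): [0], [1], [2], [3], [4], [5], [6], [7], [8], [9]
  1-simplices (30): (30 of them)
  2-simplices (20): (20 of them)

Hence C_0 ≅ Z^10, C_1 ≅ Z^30, C_2 ≅ Z^20.

∂_1: C_1 → C_0 is given by ∂[p,q] = [q] − [p]. For instance
  ∂[2,4] = [4] − [2].
As a 10×30 matrix over Z this has rank 9, with invariant factors (1,1,1,1,1,1,1,1,1).

Boundary ∂_2: C_2 → C_1 acts by ∂[p,q,r] = [q,r] − [p,r] + [p,q]. For instance
  ∂[2,4,9] = [4,9] − [2,9] + [2,4],
  ∂[0,2,5] = [2,5] − [0,5] + [0,2].
As a 30×20 matrix over Z this has rank 20, with invariant factors (1,1,1,1,1,1,1,1,1,1,1,1,1,1,1,1,1,1,1,2).

Now H_k = ker ∂_k / im ∂_{k+1}, so:

  H_0: rank C_0 − rank ∂_1 = 10 − 9 = 1, and the invariant factors of ∂_1 are all 1, so H_0 = Z.
  H_1: rank ker ∂_1 − rank ∂_2 = (30 − 9) − 20 = 1, and ∂_2 has invariant factor 2 > 1, so H_1 = Z ⊕ Z/2.
  H_2: rank ker ∂_2 − rank ∂_3 = (20 − 20) − 0 = 0, and there is no ∂_3, so H_2 = 0.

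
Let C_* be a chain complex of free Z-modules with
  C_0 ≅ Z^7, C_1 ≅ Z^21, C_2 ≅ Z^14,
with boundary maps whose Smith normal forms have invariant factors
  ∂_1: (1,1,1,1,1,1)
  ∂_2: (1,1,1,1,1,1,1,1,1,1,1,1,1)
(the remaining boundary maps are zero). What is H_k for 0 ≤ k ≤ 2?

H_0 = Z,  H_1 = Z^2,  H_2 = Z.

H_0: b_0 = 7 − 0 − 6 = 1; torsion from ∂_1 factors > 1: none. So H_0 = Z.
H_1: b_1 = 21 − 6 − 13 = 2; torsion from ∂_2 factors > 1: none. So H_1 = Z^2.
H_2: b_2 = 14 − 13 − 0 = 1; torsion from ∂_3 factors > 1: none. So H_2 = Z.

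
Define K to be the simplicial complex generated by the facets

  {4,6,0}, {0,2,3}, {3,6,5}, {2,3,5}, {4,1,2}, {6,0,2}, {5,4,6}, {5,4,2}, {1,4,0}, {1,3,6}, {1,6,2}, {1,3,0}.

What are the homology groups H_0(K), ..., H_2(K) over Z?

H_0 = Z,  H_1 = Z/2,  H_2 = 0.

K has 7 vertices, 18 edges, 12 triangles.
rank ∂_0 = 0, rank ∂_1 = 6 ⇒ b_0 = 7 − 0 − 6 = 1; all invariant factors of ∂_1 are 1 so no torsion. So H_0 ≅ Z.
rank ∂_1 = 6, rank ∂_2 = 12 ⇒ b_1 = 18 − 6 − 12 = 0; ∂_2 has invariant factor(s) [2] giving torsion. So H_1 ≅ Z/2.
rank ∂_2 = 12, rank ∂_3 = 0 ⇒ b_2 = 12 − 12 − 0 = 0. So H_2 ≅ 0.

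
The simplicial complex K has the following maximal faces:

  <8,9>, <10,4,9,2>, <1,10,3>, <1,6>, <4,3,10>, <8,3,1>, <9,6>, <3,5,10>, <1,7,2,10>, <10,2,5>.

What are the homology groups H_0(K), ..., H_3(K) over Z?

H_0 ≅ Z,  H_1 ≅ Z^2,  H_2 = 0,  H_3 = 0.

Fix the vertex order 1 < 2 < 3 < 4 < 5 < 6 < 7 < 8 < 9 < 10 and write every simplex with vertices in increasing order. Then dim K = 3 and the simplices of K are:

  0-simplices (10): [1], [2], [3], [4], [5], [6], [7], [8], [9], [10]
  1-simplices (22): [1,2], [1,3], [1,6], [1,7], [1,8], [1,10], [2,4], [2,5], [2,7], [2,9], [2,10], [3,4], [3,5], [3,8], [3,10], [4,9], [4,10], [5,10], [6,9], [7,10], [8,9], [9,10]
  2-simplices (13): [1,2,7], [1,2,10], [1,3,8], [1,3,10], [1,7,10], [2,4,9], [2,4,10], [2,5,10], [2,7,10], [2,9,10], [3,4,10], [3,5,10], [4,9,10]
  3-simplices (2): [1,2,7,10], [2,4,9,10]

so the chain groups are C_0 ≅ Z^10, C_1 ≅ Z^22, C_2 ≅ Z^13, C_3 ≅ Z^2.

The boundary map ∂_1: C_1 → C_0 sends each edge [p,q] (with p < q) to q − p. For instance
  ∂[2,4] = [4] − [2].
As a 10×22 matrix over Z this has rank 9, with invariant factors (1,1,1,1,1,1,1,1,1).

∂_2: C_2 → C_1 acts by ∂[p,q,r] = [q,r] − [p,r] + [p,q]. For instance
  ∂[1,3,10] = [3,10] − [1,10] + [1,3],
  ∂[3,4,10] = [4,10] − [3,10] + [3,4].
The resulting 22×13 matrix has rank 11, and its Smith normal form has invariant factors (1,1,1,1,1,1,1,1,1,1,1).

The boundary map ∂_3: C_3 → C_2 sends each 3-simplex σ to the alternating sum Σ_i (−1)^i (σ with its i-th vertex removed). For instance
  ∂[2,4,9,10] = [4,9,10] − [2,9,10] + [2,4,10] − [2,4,9],
  ∂[1,2,7,10] = [2,7,10] − [1,7,10] + [1,2,10] − [1,2,7].
The 13×2 boundary matrix has rank 2 and Smith normal form diag(1,1).

From H_k ≅ ker(∂_k) / im(∂_{k+1}) we obtain:

  H_0: rank C_0 − rank ∂_1 = 10 − 9 = 1, and the invariant factors of ∂_1 are all 1, so H_0 ≅ Z.
  H_1: rank ker ∂_1 − rank ∂_2 = (22 − 9) − 11 = 2, and the invariant factors of ∂_2 are all 1, so H_1 ≅ Z^2.
  H_2: rank ker ∂_2 − rank ∂_3 = (13 − 11) − 2 = 0, and the invariant factors of ∂_3 are all 1, so H_2 ≅ 0.
  H_3: rank ker ∂_3 − rank ∂_4 = (2 − 2) − 0 = 0, and there is no ∂_4, so H_3 ≅ 0.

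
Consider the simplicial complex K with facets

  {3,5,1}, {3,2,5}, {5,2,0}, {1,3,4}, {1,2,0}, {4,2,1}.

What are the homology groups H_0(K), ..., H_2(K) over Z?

H_0 = Z,  H_1 = Z,  H_2 = 0.

Take the total order 0 < 1 < 2 < 3 < 4 < 5 on the vertex set. Then K (dimension 2) consists of the simplices:

  0-simplices (6): [0], [1], [2], [3], [4], [5]
  1-simplices (12): [0,1], [0,2], [0,5], [1,2], [1,3], [1,4], [1,5], [2,3], [2,4], [2,5], [3,4], [3,5]
  2-simplices (6): [0,1,2], [0,2,5], [1,2,4], [1,3,4], [1,3,5], [2,3,5]

giving chain groups C_0 ≅ Z^6, C_1 ≅ Z^12, C_2 ≅ Z^6.

Boundary ∂_1: C_1 → C_0 maps an edge to its endpoints' difference, ∂[p,q] = q − p. For instance
  ∂[1,3] = [3] − [1].
The 6×12 boundary matrix has rank 5 and Smith normal form diag(1,1,1,1,1).

The boundary map ∂_2: C_2 → C_1 maps a triangle to the signed sum of its edges. For instance
  ∂[1,3,5] = [3,5] − [1,5] + [1,3],
  ∂[1,2,4] = [2,4] − [1,4] + [1,2].
The 12×6 boundary matrix has rank 6 and Smith normal form diag(1,1,1,1,1,1).

Reading off H_k = ker ∂_k / im ∂_{k+1}:

  H_0: rank C_0 − rank ∂_1 = 6 − 5 = 1, and the invariant factors of ∂_1 are all 1, so H_0 ≅ Z.
  H_1: rank ker ∂_1 − rank ∂_2 = (12 − 5) − 6 = 1, and the invariant factors of ∂_2 are all 1, so H_1 ≅ Z.
  H_2: rank ker ∂_2 − rank ∂_3 = (6 − 6) − 0 = 0, and there is no ∂_3, so H_2 ≅ 0.

(K is a triangulation of the cylinder S^1 x I.)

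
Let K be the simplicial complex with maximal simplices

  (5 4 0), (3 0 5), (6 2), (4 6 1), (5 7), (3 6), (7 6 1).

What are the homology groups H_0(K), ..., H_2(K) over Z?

We work with the vertex ordering 0 < 1 < 2 < 3 < 4 < 5 < 6 < 7. The simplices of K, each written with vertices in increasing order, are:

  0-simplices (8): [0], [1], [2], [3], [4], [5], [6], [7]
  1-simplices (13): [0,3], [0,4], [0,5], [1,4], [1,6], [1,7], [2,6], [3,5], [3,6], [4,5], [4,6], [5,7], [6,7]
  2-simplices (4): [0,3,5], [0,4,5], [1,4,6], [1,6,7]

giving chain groups C_0 ≅ Z^8, C_1 ≅ Z^13, C_2 ≅ Z^4.

Boundary ∂_1: C_1 → C_0 maps an edge to its endpoints' difference, ∂[p,q] = q − p. For instance
  ∂[1,7] = [7] − [1].
The resulting 8×13 matrix has rank 7, and its Smith normal form has invariant factors (1,1,1,1,1,1,1).

Boundary ∂_2: C_2 → C_1 acts by ∂[p,q,r] = [q,r] − [p,r] + [p,q]. For instance
  ∂[0,4,5] = [4,5] − [0,5] + [0,4],
  ∂[0,3,5] = [3,5] − [0,5] + [0,3].
As a 13×4 matrix over Z this has rank 4, with invariant factors (1,1,1,1).

Now H_k = ker ∂_k / im ∂_{k+1}, so:

  H_0: rank C_0 − rank ∂_1 = 8 − 7 = 1, and the invariant factors of ∂_1 are all 1, so H_0 ≅ Z.
  H_1: rank ker ∂_1 − rank ∂_2 = (13 − 7) − 4 = 2, and the invariant factors of ∂_2 are all 1, so H_1 ≅ Z^2.
  H_2: rank ker ∂_2 − rank ∂_3 = (4 − 4) − 0 = 0, and there is no ∂_3, so H_2 ≅ 0.

H_0 ≅ Z,  H_1 ≅ Z^2,  H_2 = 0.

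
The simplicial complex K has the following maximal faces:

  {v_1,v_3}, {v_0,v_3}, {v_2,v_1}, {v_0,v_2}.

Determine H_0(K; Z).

K has 4 vertices, 4 edges.
rank ∂_0 = 0, rank ∂_1 = 3 ⇒ b_0 = 4 − 0 − 3 = 1; all invariant factors of ∂_1 are 1 so no torsion. So H_0 = Z.

H_0 ≅ Z.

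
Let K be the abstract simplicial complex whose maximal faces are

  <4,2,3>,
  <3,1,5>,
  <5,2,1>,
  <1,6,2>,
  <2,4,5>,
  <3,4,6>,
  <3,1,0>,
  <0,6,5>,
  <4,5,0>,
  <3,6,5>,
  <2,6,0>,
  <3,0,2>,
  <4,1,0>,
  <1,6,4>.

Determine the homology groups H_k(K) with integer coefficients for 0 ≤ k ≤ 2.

H_0 ≅ Z,  H_1 ≅ Z^2,  H_2 ≅ Z.

K has 7 vertices, 21 edges, 14 triangles.
rank ∂_0 = 0, rank ∂_1 = 6 ⇒ b_0 = 7 − 0 − 6 = 1; all invariant factors of ∂_1 are 1 so no torsion. So H_0 = Z.
rank ∂_1 = 6, rank ∂_2 = 13 ⇒ b_1 = 21 − 6 − 13 = 2; all invariant factors of ∂_2 are 1 so no torsion. So H_1 = Z^2.
rank ∂_2 = 13, rank ∂_3 = 0 ⇒ b_2 = 14 − 13 − 0 = 1. So H_2 = Z.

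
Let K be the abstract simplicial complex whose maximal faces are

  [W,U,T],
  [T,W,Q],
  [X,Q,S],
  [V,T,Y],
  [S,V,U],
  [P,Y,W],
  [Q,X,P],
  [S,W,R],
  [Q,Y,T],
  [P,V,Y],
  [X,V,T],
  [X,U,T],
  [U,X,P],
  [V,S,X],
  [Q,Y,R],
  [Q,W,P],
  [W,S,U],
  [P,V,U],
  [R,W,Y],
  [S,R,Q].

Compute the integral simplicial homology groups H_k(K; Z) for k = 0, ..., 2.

Take the total order P < Q < R < S < T < U < V < W < X < Y on the vertex set. Then K (dimension 2) consists of the simplices:

  0-simplices (10): P, Q, R, S, T, U, V, W, X, Y
  1-simplices (30): PQ, PU, PV, PW, PX, PY, QR, QS, QT, QW, QX, QY, RS, RW, RY, SU, SV, SW, SX, TU, TV, TW, TX, TY, UV, UW, UX, VX, VY, WY
  2-simplices (20): PQW, PQX, PUV, PUX, PVY, PWY, QRS, QRY, QSX, QTW, QTY, RSW, RWY, SUV, SUW, SVX, TUW, TUX, TVX, TVY

Hence C_0 ≅ Z^10, C_1 ≅ Z^30, C_2 ≅ Z^20.

Boundary ∂_1: C_1 → C_0 sends each edge [p,q] (with p < q) to q − p. For instance
  ∂PY = Y − P.
The resulting 10×30 matrix has rank 9, and its Smith normal form has invariant factors (1,1,1,1,1,1,1,1,1).

Boundary ∂_2: C_2 → C_1 acts by ∂[p,q,r] = [q,r] − [p,r] + [p,q]. For instance
  ∂QTW = TW − QW + QT,
  ∂SVX = VX − SX + SV.
The resulting 30×20 matrix has rank 20, and its Smith normal form has invariant factors (1,1,1,1,1,1,1,1,1,1,1,1,1,1,1,1,1,1,1,2).

Computing H_k = (kernel of ∂_k) / (image of ∂_{k+1}):

  H_0: rank C_0 − rank ∂_1 = 10 − 9 = 1, and the invariant factors of ∂_1 are all 1, so H_0 ≅ Z.
  H_1: rank ker ∂_1 − rank ∂_2 = (30 − 9) − 20 = 1, and ∂_2 has invariant factor 2 > 1, so H_1 ≅ Z ⊕ Z/2Z.
  H_2: rank ker ∂_2 − rank ∂_3 = (20 − 20) − 0 = 0, and there is no ∂_3, so H_2 ≅ 0.

H_0 ≅ Z,  H_1 ≅ Z ⊕ Z/2Z,  H_2 = 0.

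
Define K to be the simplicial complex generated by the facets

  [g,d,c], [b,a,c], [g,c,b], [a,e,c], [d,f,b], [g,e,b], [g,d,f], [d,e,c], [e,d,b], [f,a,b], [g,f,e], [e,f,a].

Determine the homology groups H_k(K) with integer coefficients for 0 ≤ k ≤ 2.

Order the vertices as a < b < c < d < e < f < g. Listing each simplex with vertices in this order, K has dimension 2 with simplices:

  0-simplices (7): a, b, c, d, e, f, g
  1-simplices (18): ab, ac, ae, af, bc, bd, be, bf, bg, cd, ce, cg, de, df, dg, ef, eg, fg
  2-simplices (12): abc, abf, ace, aef, bcg, bde, bdf, beg, cde, cdg, dfg, efg

Hence C_0 ≅ Z^7, C_1 ≅ Z^18, C_2 ≅ Z^12.

Boundary ∂_1: C_1 → C_0 is given by ∂[p,q] = [q] − [p].
This gives a 7×18 integer matrix of rank 6; reducing to Smith normal form yields diagonal entries (1,1,1,1,1,1).

The boundary map ∂_2: C_2 → C_1 acts by ∂[p,q,r] = [q,r] − [p,r] + [p,q]. For instance
  ∂aef = ef − af + ae,
  ∂bdf = df − bf + bd.
The 18×12 boundary matrix has rank 12 and Smith normal form diag(1,1,1,1,1,1,1,1,1,1,1,2).

Now H_k = ker ∂_k / im ∂_{k+1}, so:

  H_0: rank C_0 − rank ∂_1 = 7 − 6 = 1, and the invariant factors of ∂_1 are all 1, so H_0 = Z.
  H_1: rank ker ∂_1 − rank ∂_2 = (18 − 6) − 12 = 0, and ∂_2 has invariant factor 2 > 1, so H_1 = Z/2.
  H_2: rank ker ∂_2 − rank ∂_3 = (12 − 12) − 0 = 0, and there is no ∂_3, so H_2 = 0.

H_0 = Z,  H_1 = Z/2,  H_2 = 0.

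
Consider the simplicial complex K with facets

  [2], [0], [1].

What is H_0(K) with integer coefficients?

H_0 ≅ Z^3.

We work with the vertex ordering 0 < 1 < 2. The simplices of K, each written with vertices in increasing order, are:

  0-simplices (3): [0], [1], [2]

giving chain groups C_0 ≅ Z^3.

Computing H_k = (kernel of ∂_k) / (image of ∂_{k+1}):

  H_0: rank C_0 − rank ∂_1 = 3 − 0 = 3, and there is no ∂_1, so H_0 ≅ Z^3.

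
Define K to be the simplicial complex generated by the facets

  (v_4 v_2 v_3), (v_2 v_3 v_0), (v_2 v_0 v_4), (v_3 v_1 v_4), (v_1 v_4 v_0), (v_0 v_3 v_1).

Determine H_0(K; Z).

H_0 = Z.

Order the vertices as v_0 < v_1 < v_2 < v_3 < v_4. Listing each simplex with vertices in this order, K has dimension 2 with simplices:

  0-simplices (5): [v_0], [v_1], [v_2], [v_3], [v_4]
  1-simplices (9): [v_0,v_1], [v_0,v_2], [v_0,v_3], [v_0,v_4], [v_1,v_3], [v_1,v_4], [v_2,v_3], [v_2,v_4], [v_3,v_4]
  2-simplices (6): [v_0,v_1,v_3], [v_0,v_1,v_4], [v_0,v_2,v_3], [v_0,v_2,v_4], [v_1,v_3,v_4], [v_2,v_3,v_4]

giving chain groups C_0 ≅ Z^5, C_1 ≅ Z^9, C_2 ≅ Z^6.

∂_1: C_1 → C_0 sends each edge [p,q] (with p < q) to q − p.
The 5×9 boundary matrix has rank 4 and Smith normal form diag(1,1,1,1).

Boundary ∂_2: C_2 → C_1 sends each 2-simplex [p,q,r] to [q,r] − [p,r] + [p,q]. For instance
  ∂[v_0,v_1,v_3] = [v_1,v_3] − [v_0,v_3] + [v_0,v_1],
  ∂[v_0,v_1,v_4] = [v_1,v_4] − [v_0,v_4] + [v_0,v_1].
This gives a 9×6 integer matrix of rank 5; reducing to Smith normal form yields diagonal entries (1,1,1,1,1).

Computing H_k = (kernel of ∂_k) / (image of ∂_{k+1}):

  H_0: rank C_0 − rank ∂_1 = 5 − 4 = 1, and the invariant factors of ∂_1 are all 1, so H_0 ≅ Z.

(K is a triangulation of the 2-sphere S^2.)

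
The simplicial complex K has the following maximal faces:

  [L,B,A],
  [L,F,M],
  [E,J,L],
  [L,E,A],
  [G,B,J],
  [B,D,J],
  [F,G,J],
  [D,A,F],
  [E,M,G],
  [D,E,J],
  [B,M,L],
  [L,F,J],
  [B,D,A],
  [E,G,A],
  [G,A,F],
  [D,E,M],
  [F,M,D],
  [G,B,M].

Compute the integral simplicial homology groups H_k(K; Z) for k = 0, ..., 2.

H_0 ≅ Z,  H_1 ≅ Z^2,  H_2 ≅ Z.

Fix the vertex order A < B < D < E < F < G < J < L < M and write every simplex with vertices in increasing order. Then dim K = 2 and the simplices of K are:

  0-simplices (9): A, B, D, E, F, G, J, L, M
  1-simplices (27): AB, AD, AE, AF, AG, AL, BD, BG, BJ, BL, BM, DE, DF, DJ, DM, EG, EJ, EL, EM, FG, FJ, FL, FM, GJ, GM, JL, LM
  2-simplices (18): ABD, ABL, ADF, AEG, AEL, AFG, BDJ, BGJ, BGM, BLM, DEJ, DEM, DFM, EGM, EJL, FGJ, FJL, FLM

giving chain groups C_0 ≅ Z^9, C_1 ≅ Z^27, C_2 ≅ Z^18.

The boundary map ∂_1: C_1 → C_0 sends each edge [p,q] (with p < q) to q − p.
This gives a 9×27 integer matrix of rank 8; reducing to Smith normal form yields diagonal entries (1,1,1,1,1,1,1,1).

Boundary ∂_2: C_2 → C_1 sends each 2-simplex [p,q,r] to [q,r] − [p,r] + [p,q]. For instance
  ∂EGM = GM − EM + EG,
  ∂FJL = JL − FL + FJ.
The resulting 27×18 matrix has rank 17, and its Smith normal form has invariant factors (1,1,1,1,1,1,1,1,1,1,1,1,1,1,1,1,1).

Computing H_k = (kernel of ∂_k) / (image of ∂_{k+1}):

  H_0: rank C_0 − rank ∂_1 = 9 − 8 = 1, and the invariant factors of ∂_1 are all 1, so H_0 = Z.
  H_1: rank ker ∂_1 − rank ∂_2 = (27 − 8) − 17 = 2, and the invariant factors of ∂_2 are all 1, so H_1 = Z^2.
  H_2: rank ker ∂_2 − rank ∂_3 = (18 − 17) − 0 = 1, and there is no ∂_3, so H_2 = Z.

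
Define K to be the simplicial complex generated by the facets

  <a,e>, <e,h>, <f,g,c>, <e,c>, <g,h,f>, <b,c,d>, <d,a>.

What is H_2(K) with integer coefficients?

Fix the vertex order a < b < c < d < e < f < g < h and write every simplex with vertices in increasing order. Then dim K = 2 and the simplices of K are:

  0-simplices (8): a, b, c, d, e, f, g, h
  1-simplices (12): ad, ae, bc, bd, cd, ce, cf, cg, eh, fg, fh, gh
  2-simplices (3): bcd, cfg, fgh

Hence C_0 ≅ Z^8, C_1 ≅ Z^12, C_2 ≅ Z^3.

Boundary ∂_1: C_1 → C_0 sends each edge [p,q] (with p < q) to q − p.
The resulting 8×12 matrix has rank 7, and its Smith normal form has invariant factors (1,1,1,1,1,1,1).

∂_2: C_2 → C_1 maps a triangle to the signed sum of its edges. For instance
  ∂bcd = cd − bd + bc,
  ∂fgh = gh − fh + fg.
The resulting 12×3 matrix has rank 3, and its Smith normal form has invariant factors (1,1,1).

Reading off H_k = ker ∂_k / im ∂_{k+1}:

  H_2: rank ker ∂_2 − rank ∂_3 = (3 − 3) − 0 = 0, and there is no ∂_3, so H_2 ≅ 0.

H_2 ≅ 0.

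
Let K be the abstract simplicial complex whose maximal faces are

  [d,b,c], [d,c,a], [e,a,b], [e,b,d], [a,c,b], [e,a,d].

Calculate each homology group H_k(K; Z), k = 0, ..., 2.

Take the total order a < b < c < d < e on the vertex set. Then K (dimension 2) consists of the simplices:

  0-simplices (5): a, b, c, d, e
  1-simplices (9): ab, ac, ad, ae, bc, bd, be, cd, de
  2-simplices (6): abc, abe, acd, ade, bcd, bde

giving chain groups C_0 ≅ Z^5, C_1 ≅ Z^9, C_2 ≅ Z^6.

The boundary map ∂_1: C_1 → C_0 sends each edge [p,q] (with p < q) to q − p. For instance
  ∂bd = d − b.
The 5×9 boundary matrix has rank 4 and Smith normal form diag(1,1,1,1).

Boundary ∂_2: C_2 → C_1 sends each 2-simplex [p,q,r] to [q,r] − [p,r] + [p,q]. For instance
  ∂acd = cd − ad + ac,
  ∂abe = be − ae + ab.
As a 9×6 matrix over Z this has rank 5, with invariant factors (1,1,1,1,1).

Computing H_k = (kernel of ∂_k) / (image of ∂_{k+1}):

  H_0: rank C_0 − rank ∂_1 = 5 − 4 = 1, and the invariant factors of ∂_1 are all 1, so H_0 ≅ Z.
  H_1: rank ker ∂_1 − rank ∂_2 = (9 − 4) − 5 = 0, and the invariant factors of ∂_2 are all 1, so H_1 ≅ 0.
  H_2: rank ker ∂_2 − rank ∂_3 = (6 − 5) − 0 = 1, and there is no ∂_3, so H_2 ≅ Z.

H_0 = Z,  H_1 = 0,  H_2 = Z.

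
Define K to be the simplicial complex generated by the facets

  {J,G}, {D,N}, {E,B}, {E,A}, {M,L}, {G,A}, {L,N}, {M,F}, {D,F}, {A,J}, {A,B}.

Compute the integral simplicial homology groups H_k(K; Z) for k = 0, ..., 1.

H_0 ≅ Z^2,  H_1 ≅ Z^3.

Take the total order A < B < D < E < F < G < J < L < M < N on the vertex set. Then K (dimension 1) consists of the simplices:

  0-simplices (10): A, B, D, E, F, G, J, L, M, N
  1-simplices (11): AB, AE, AG, AJ, BE, DF, DN, FM, GJ, LM, LN

so the chain groups are C_0 ≅ Z^10, C_1 ≅ Z^11.

∂_1: C_1 → C_0 maps an edge to its endpoints' difference, ∂[p,q] = q − p. For instance
  ∂FM = M − F.
This gives a 10×11 integer matrix of rank 8; reducing to Smith normal form yields diagonal entries (1,1,1,1,1,1,1,1).

From H_k ≅ ker(∂_k) / im(∂_{k+1}) we obtain:

  H_0: rank C_0 − rank ∂_1 = 10 − 8 = 2, and the invariant factors of ∂_1 are all 1, so H_0 = Z^2.
  H_1: rank ker ∂_1 − rank ∂_2 = (11 − 8) − 0 = 3, and there is no ∂_2, so H_1 = Z^3.

As a check, the Euler characteristic is 10 − 11 = -1, which agrees with 2 − 3 = -1.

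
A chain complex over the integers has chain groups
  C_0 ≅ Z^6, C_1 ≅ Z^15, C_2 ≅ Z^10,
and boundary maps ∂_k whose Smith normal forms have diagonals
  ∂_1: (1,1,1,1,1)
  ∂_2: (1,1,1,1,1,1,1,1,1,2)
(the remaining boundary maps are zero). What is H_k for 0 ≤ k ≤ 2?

H_0 ≅ Z,  H_1 ≅ Z_2,  H_2 = 0.

H_0: b_0 = 6 − 0 − 5 = 1; torsion from ∂_1 factors > 1: none. So H_0 ≅ Z.
H_1: b_1 = 15 − 5 − 10 = 0; torsion from ∂_2 factors > 1: [2]. So H_1 ≅ Z_2.
H_2: b_2 = 10 − 10 − 0 = 0; torsion from ∂_3 factors > 1: none. So H_2 ≅ 0.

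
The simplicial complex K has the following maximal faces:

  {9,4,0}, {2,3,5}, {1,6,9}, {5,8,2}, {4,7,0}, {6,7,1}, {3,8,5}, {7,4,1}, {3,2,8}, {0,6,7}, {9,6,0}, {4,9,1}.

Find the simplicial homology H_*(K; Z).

H_0 ≅ Z^2,  H_1 = 0,  H_2 ≅ Z^2.

Take the total order 0 < 1 < 2 < 3 < 4 < 5 < 6 < 7 < 8 < 9 on the vertex set. Then K (dimension 2) consists of the simplices:

  0-simplices (10): [0], [1], [2], [3], [4], [5], [6], [7], [8], [9]
  1-simplices (18): [0,4], [0,6], [0,7], [0,9], [1,4], [1,6], [1,7], [1,9], [2,3], [2,5], [2,8], [3,5], [3,8], [4,7], [4,9], [5,8], [6,7], [6,9]
  2-simplices (12): [0,4,7], [0,4,9], [0,6,7], [0,6,9], [1,4,7], [1,4,9], [1,6,7], [1,6,9], [2,3,5], [2,3,8], [2,5,8], [3,5,8]

so the chain groups are C_0 ≅ Z^10, C_1 ≅ Z^18, C_2 ≅ Z^12.

The boundary map ∂_1: C_1 → C_0 maps an edge to its endpoints' difference, ∂[p,q] = q − p.
The resulting 10×18 matrix has rank 8, and its Smith normal form has invariant factors (1,1,1,1,1,1,1,1).

Boundary ∂_2: C_2 → C_1 maps a triangle to the signed sum of its edges. For instance
  ∂[2,5,8] = [5,8] − [2,8] + [2,5],
  ∂[2,3,5] = [3,5] − [2,5] + [2,3].
The 18×12 boundary matrix has rank 10 and Smith normal form diag(1,1,1,1,1,1,1,1,1,1).

Computing H_k = (kernel of ∂_k) / (image of ∂_{k+1}):

  H_0: rank C_0 − rank ∂_1 = 10 − 8 = 2, and the invariant factors of ∂_1 are all 1, so H_0 = Z^2.
  H_1: rank ker ∂_1 − rank ∂_2 = (18 − 8) − 10 = 0, and the invariant factors of ∂_2 are all 1, so H_1 = 0.
  H_2: rank ker ∂_2 − rank ∂_3 = (12 − 10) − 0 = 2, and there is no ∂_3, so H_2 = Z^2.

As a check, the Euler characteristic is 10 − 18 + 12 = 4, which agrees with 2 − 0 + 2 = 4.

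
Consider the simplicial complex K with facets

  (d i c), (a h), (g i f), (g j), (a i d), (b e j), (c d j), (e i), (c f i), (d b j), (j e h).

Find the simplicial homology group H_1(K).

H_1 ≅ Z^3.

Take the total order a < b < c < d < e < f < g < h < i < j on the vertex set. Then K (dimension 2) consists of the simplices:

  0-simplices (10): a, b, c, d, e, f, g, h, i, j
  1-simplices (20): ad, ah, ai, bd, be, bj, cd, cf, ci, cj, di, dj, eh, ei, ej, fg, fi, gi, gj, hj
  2-simplices (8): adi, bdj, bej, cdi, cdj, cfi, ehj, fgi

giving chain groups C_0 ≅ Z^10, C_1 ≅ Z^20, C_2 ≅ Z^8.

∂_1: C_1 → C_0 sends each edge [p,q] (with p < q) to q − p. For instance
  ∂di = i − d.
As a 10×20 matrix over Z this has rank 9, with invariant factors (1,1,1,1,1,1,1,1,1).

Boundary ∂_2: C_2 → C_1 acts by ∂[p,q,r] = [q,r] − [p,r] + [p,q]. For instance
  ∂bej = ej − bj + be,
  ∂cdj = dj − cj + cd.
This gives a 20×8 integer matrix of rank 8; reducing to Smith normal form yields diagonal entries (1,1,1,1,1,1,1,1).

Reading off H_k = ker ∂_k / im ∂_{k+1}:

  H_1: rank ker ∂_1 − rank ∂_2 = (20 − 9) − 8 = 3, and the invariant factors of ∂_2 are all 1, so H_1 = Z^3.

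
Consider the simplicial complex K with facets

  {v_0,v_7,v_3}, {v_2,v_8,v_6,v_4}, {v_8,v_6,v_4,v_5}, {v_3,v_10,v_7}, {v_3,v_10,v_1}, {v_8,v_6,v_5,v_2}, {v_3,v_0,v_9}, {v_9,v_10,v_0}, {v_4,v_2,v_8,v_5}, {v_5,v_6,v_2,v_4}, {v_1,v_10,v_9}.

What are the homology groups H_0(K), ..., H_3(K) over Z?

K has 11 vertices, 22 edges, 16 triangles, 5 3-simplices.
rank ∂_0 = 0, rank ∂_1 = 9 ⇒ b_0 = 11 − 0 − 9 = 2; all invariant factors of ∂_1 are 1 so no torsion. So H_0 = Z^2.
rank ∂_1 = 9, rank ∂_2 = 12 ⇒ b_1 = 22 − 9 − 12 = 1; all invariant factors of ∂_2 are 1 so no torsion. So H_1 = Z.
rank ∂_2 = 12, rank ∂_3 = 4 ⇒ b_2 = 16 − 12 − 4 = 0; all invariant factors of ∂_3 are 1 so no torsion. So H_2 = 0.
rank ∂_3 = 4, rank ∂_4 = 0 ⇒ b_3 = 5 − 4 − 0 = 1. So H_3 = Z.

H_0 = Z^2,  H_1 = Z,  H_2 = 0,  H_3 = Z.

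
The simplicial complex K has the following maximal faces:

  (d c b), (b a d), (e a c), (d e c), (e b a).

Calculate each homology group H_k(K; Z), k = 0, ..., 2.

H_0 = Z,  H_1 = Z,  H_2 = 0.

Order the vertices as a < b < c < d < e. Listing each simplex with vertices in this order, K has dimension 2 with simplices:

  0-simplices (5): a, b, c, d, e
  1-simplices (10): ab, ac, ad, ae, bc, bd, be, cd, ce, de
  2-simplices (5): abd, abe, ace, bcd, cde

giving chain groups C_0 ≅ Z^5, C_1 ≅ Z^10, C_2 ≅ Z^5.

∂_1: C_1 → C_0 sends each edge [p,q] (with p < q) to q − p. For instance
  ∂cd = d − c.
The 5×10 boundary matrix has rank 4 and Smith normal form diag(1,1,1,1).

The boundary map ∂_2: C_2 → C_1 acts by ∂[p,q,r] = [q,r] − [p,r] + [p,q]. For instance
  ∂abd = bd − ad + ab,
  ∂abe = be − ae + ab.
The resulting 10×5 matrix has rank 5, and its Smith normal form has invariant factors (1,1,1,1,1).

Reading off H_k = ker ∂_k / im ∂_{k+1}:

  H_0: rank C_0 − rank ∂_1 = 5 − 4 = 1, and the invariant factors of ∂_1 are all 1, so H_0 = Z.
  H_1: rank ker ∂_1 − rank ∂_2 = (10 − 4) − 5 = 1, and the invariant factors of ∂_2 are all 1, so H_1 = Z.
  H_2: rank ker ∂_2 − rank ∂_3 = (5 − 5) − 0 = 0, and there is no ∂_3, so H_2 = 0.

As a check, the Euler characteristic is 5 − 10 + 5 = 0, which agrees with 1 − 1 + 0 = 0.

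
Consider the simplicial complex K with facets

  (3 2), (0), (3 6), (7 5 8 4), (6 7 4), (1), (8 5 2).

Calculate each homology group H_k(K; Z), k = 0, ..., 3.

Fix the vertex order 0 < 1 < 2 < 3 < 4 < 5 < 6 < 7 < 8 and write every simplex with vertices in increasing order. Then dim K = 3 and the simplices of K are:

  0-simplices (9): [0], [1], [2], [3], [4], [5], [6], [7], [8]
  1-simplices (12): [2,3], [2,5], [2,8], [3,6], [4,5], [4,6], [4,7], [4,8], [5,7], [5,8], [6,7], [7,8]
  2-simplices (6): [2,5,8], [4,5,7], [4,5,8], [4,6,7], [4,7,8], [5,7,8]
  3-simplices (1): [4,5,7,8]

so the chain groups are C_0 ≅ Z^9, C_1 ≅ Z^12, C_2 ≅ Z^6, C_3 ≅ Z^1.

Boundary ∂_1: C_1 → C_0 sends each edge [p,q] (with p < q) to q − p. For instance
  ∂[4,6] = [6] − [4].
This gives a 9×12 integer matrix of rank 6; reducing to Smith normal form yields diagonal entries (1,1,1,1,1,1).

Boundary ∂_2: C_2 → C_1 maps a triangle to the signed sum of its edges. For instance
  ∂[4,5,7] = [5,7] − [4,7] + [4,5],
  ∂[4,5,8] = [5,8] − [4,8] + [4,5].
The 12×6 boundary matrix has rank 5 and Smith normal form diag(1,1,1,1,1).

Boundary ∂_3: C_3 → C_2 sends each 3-simplex σ to the alternating sum Σ_i (−1)^i (σ with its i-th vertex removed). For instance
  ∂[4,5,7,8] = [5,7,8] − [4,7,8] + [4,5,8] − [4,5,7].
The resulting 6×1 matrix has rank 1, and its Smith normal form has invariant factors (1).

Computing H_k = (kernel of ∂_k) / (image of ∂_{k+1}):

  H_0: rank C_0 − rank ∂_1 = 9 − 6 = 3, and the invariant factors of ∂_1 are all 1, so H_0 ≅ Z^3.
  H_1: rank ker ∂_1 − rank ∂_2 = (12 − 6) − 5 = 1, and the invariant factors of ∂_2 are all 1, so H_1 ≅ Z.
  H_2: rank ker ∂_2 − rank ∂_3 = (6 − 5) − 1 = 0, and the invariant factors of ∂_3 are all 1, so H_2 ≅ 0.
  H_3: rank ker ∂_3 − rank ∂_4 = (1 − 1) − 0 = 0, and there is no ∂_4, so H_3 ≅ 0.

As a check, the Euler characteristic is 9 − 12 + 6 − 1 = 2, which agrees with 3 − 1 + 0 − 0 = 2.

H_0 ≅ Z^3,  H_1 ≅ Z,  H_2 = 0,  H_3 = 0.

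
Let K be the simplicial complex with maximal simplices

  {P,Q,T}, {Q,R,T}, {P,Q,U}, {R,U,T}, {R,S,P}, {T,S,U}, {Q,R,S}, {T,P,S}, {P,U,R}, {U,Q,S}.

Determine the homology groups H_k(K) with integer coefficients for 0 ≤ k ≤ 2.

H_0 ≅ Z,  H_1 ≅ Z/2,  H_2 = 0.

Fix the vertex order P < Q < R < S < T < U and write every simplex with vertices in increasing order. Then dim K = 2 and the simplices of K are:

  0-simplices (6): P, Q, R, S, T, U
  1-simplices (15): PQ, PR, PS, PT, PU, QR, QS, QT, QU, RS, RT, RU, ST, SU, TU
  2-simplices (10): PQT, PQU, PRS, PRU, PST, QRS, QRT, QSU, RTU, STU

giving chain groups C_0 ≅ Z^6, C_1 ≅ Z^15, C_2 ≅ Z^10.

∂_1: C_1 → C_0 maps an edge to its endpoints' difference, ∂[p,q] = q − p. For instance
  ∂PT = T − P.
The resulting 6×15 matrix has rank 5, and its Smith normal form has invariant factors (1,1,1,1,1).

Boundary ∂_2: C_2 → C_1 acts by ∂[p,q,r] = [q,r] − [p,r] + [p,q]. For instance
  ∂RTU = TU − RU + RT,
  ∂PQU = QU − PU + PQ.
The 15×10 boundary matrix has rank 10 and Smith normal form diag(1,1,1,1,1,1,1,1,1,2).

From H_k ≅ ker(∂_k) / im(∂_{k+1}) we obtain:

  H_0: rank C_0 − rank ∂_1 = 6 − 5 = 1, and the invariant factors of ∂_1 are all 1, so H_0 = Z.
  H_1: rank ker ∂_1 − rank ∂_2 = (15 − 5) − 10 = 0, and ∂_2 has invariant factor 2 > 1, so H_1 = Z/2.
  H_2: rank ker ∂_2 − rank ∂_3 = (10 − 10) − 0 = 0, and there is no ∂_3, so H_2 = 0.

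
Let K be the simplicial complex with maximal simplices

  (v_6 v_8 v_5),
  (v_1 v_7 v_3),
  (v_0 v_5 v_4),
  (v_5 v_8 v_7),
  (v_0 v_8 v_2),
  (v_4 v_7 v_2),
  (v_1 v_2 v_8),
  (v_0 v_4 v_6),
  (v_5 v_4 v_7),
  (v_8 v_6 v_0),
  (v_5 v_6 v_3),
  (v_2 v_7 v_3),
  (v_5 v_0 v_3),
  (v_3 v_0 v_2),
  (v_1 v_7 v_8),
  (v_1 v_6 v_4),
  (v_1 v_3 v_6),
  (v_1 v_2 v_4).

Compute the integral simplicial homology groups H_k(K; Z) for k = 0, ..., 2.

We work with the vertex ordering v_0 < v_1 < v_2 < v_3 < v_4 < v_5 < v_6 < v_7 < v_8. The simplices of K, each written with vertices in increasing order, are:

  0-simplices (9): [v_0], [v_1], [v_2], [v_3], [v_4], [v_5], [v_6], [v_7], [v_8]
  1-simplices (27): (27 of them)
  2-simplices (18): (18 of them)

Hence C_0 ≅ Z^9, C_1 ≅ Z^27, C_2 ≅ Z^18.

Boundary ∂_1: C_1 → C_0 is given by ∂[p,q] = [q] − [p].
The resulting 9×27 matrix has rank 8, and its Smith normal form has invariant factors (1,1,1,1,1,1,1,1).

The boundary map ∂_2: C_2 → C_1 acts by ∂[p,q,r] = [q,r] − [p,r] + [p,q]. For instance
  ∂[v_1,v_3,v_6] = [v_3,v_6] − [v_1,v_6] + [v_1,v_3],
  ∂[v_1,v_2,v_8] = [v_2,v_8] − [v_1,v_8] + [v_1,v_2].
The 27×18 boundary matrix has rank 18 and Smith normal form diag(1,1,1,1,1,1,1,1,1,1,1,1,1,1,1,1,1,2).

Now H_k = ker ∂_k / im ∂_{k+1}, so:

  H_0: rank C_0 − rank ∂_1 = 9 − 8 = 1, and the invariant factors of ∂_1 are all 1, so H_0 ≅ Z.
  H_1: rank ker ∂_1 − rank ∂_2 = (27 − 8) − 18 = 1, and ∂_2 has invariant factor 2 > 1, so H_1 ≅ Z ⊕ Z/2.
  H_2: rank ker ∂_2 − rank ∂_3 = (18 − 18) − 0 = 0, and there is no ∂_3, so H_2 ≅ 0.

(K is a triangulation of the Klein bottle.)

H_0 ≅ Z,  H_1 ≅ Z ⊕ Z/2,  H_2 = 0.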